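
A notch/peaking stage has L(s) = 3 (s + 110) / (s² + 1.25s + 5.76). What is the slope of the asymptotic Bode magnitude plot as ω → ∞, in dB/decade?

With 1 zero and 2 poles, the high-frequency asymptotic slope is 20 × (1 − 2) = -20 dB/decade.

-20 dB/decade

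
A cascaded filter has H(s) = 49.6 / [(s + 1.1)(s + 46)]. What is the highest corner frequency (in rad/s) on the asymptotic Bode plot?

Break frequencies occur at each pole and zero magnitude: 1.1 rad/s, 46 rad/s.
The highest is 46 rad/s.

46 rad/s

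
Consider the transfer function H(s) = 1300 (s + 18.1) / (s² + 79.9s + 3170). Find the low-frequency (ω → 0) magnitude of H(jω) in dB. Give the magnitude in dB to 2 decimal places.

H(0) = 1300 × 18.1 / 3170 = 7.4227
20 log₁₀(7.4227) = 17.411 dB

17.41 dB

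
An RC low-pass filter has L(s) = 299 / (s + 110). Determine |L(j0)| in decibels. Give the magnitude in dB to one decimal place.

L(0) = 299 / 110 = 2.7182
20 log₁₀(2.7182) = 8.69 dB

8.7 dB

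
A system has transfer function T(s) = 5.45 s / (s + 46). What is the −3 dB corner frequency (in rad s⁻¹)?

46 rad s⁻¹

For a single-pole high-pass, the −3 dB point is at the pole: ω = 46 rad s⁻¹.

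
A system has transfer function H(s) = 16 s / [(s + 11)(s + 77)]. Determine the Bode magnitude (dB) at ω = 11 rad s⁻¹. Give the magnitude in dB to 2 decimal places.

-16.75 dB

|j11| = 11
|j11 + 11| = √(11² + 11²) = 15.56
|j11 + 77| = √(11² + 77²) = 77.78
|H(j11)| = 16 × 11 / (15.56 × 77.78) = 0.14545
20 log₁₀(0.14545) = -16.745 dB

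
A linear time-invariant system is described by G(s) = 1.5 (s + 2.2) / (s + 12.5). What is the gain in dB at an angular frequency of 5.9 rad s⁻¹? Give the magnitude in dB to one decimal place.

-3.3 dB

|j5.9 + 2.2| = √(5.9² + 2.2²) = 6.297
|j5.9 + 12.5| = √(5.9² + 12.5²) = 13.82
|G(j5.9)| = 1.5 × 6.297 / 13.82 = 0.68333
20 log₁₀(0.68333) = -3.31 dB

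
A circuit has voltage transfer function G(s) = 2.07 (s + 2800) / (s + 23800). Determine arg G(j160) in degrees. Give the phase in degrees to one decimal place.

∠(j160 + 2800) = arctan(160/2800) = 3.27°
∠(j160 + 23800) = arctan(160/23800) = 0.39°
∠G(j160) = 3.27° − 0.39° = 2.89°

2.9 deg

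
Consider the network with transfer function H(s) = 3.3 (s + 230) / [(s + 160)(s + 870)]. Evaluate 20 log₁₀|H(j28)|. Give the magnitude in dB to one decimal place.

|j28 + 230| = √(28² + 230²) = 231.7
|j28 + 160| = √(28² + 160²) = 162.4
|j28 + 870| = √(28² + 870²) = 870.5
|H(j28)| = 3.3 × 231.7 / (162.4 × 870.5) = 0.0054078
20 log₁₀(0.0054078) = -45.34 dB

-45.3 dB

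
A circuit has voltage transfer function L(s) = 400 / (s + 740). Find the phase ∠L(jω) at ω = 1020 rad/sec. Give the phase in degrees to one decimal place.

-54.0°

∠(j1020 + 740) = arctan(1020/740) = 54.04°
∠L(j1020) = −54.04° = -54.04°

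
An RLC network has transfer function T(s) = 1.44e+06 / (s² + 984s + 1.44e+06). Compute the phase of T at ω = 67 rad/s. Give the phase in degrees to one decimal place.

-2.6°

∠[(j67)² + 984(j67) + 1.44e+06] = ∠[1.4355e+06 + j65928] = 2.63°
∠T(j67) = −2.63° = -2.63°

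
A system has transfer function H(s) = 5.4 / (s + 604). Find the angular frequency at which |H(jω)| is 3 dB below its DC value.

604 rad/sec

For a single-pole low-pass, the −3 dB point is at the pole: ω = 604 rad/sec.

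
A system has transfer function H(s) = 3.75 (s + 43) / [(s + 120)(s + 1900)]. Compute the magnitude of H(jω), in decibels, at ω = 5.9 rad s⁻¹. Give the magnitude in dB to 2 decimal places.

|j5.9 + 43| = √(5.9² + 43²) = 43.4
|j5.9 + 120| = √(5.9² + 120²) = 120.1
|j5.9 + 1900| = √(5.9² + 1900²) = 1900
|H(j5.9)| = 3.75 × 43.4 / (120.1 × 1900) = 0.000713
20 log₁₀(0.000713) = -62.938 dB

-62.94 dB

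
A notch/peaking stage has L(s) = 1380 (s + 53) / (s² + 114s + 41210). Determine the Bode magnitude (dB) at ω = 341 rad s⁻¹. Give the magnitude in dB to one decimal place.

15.0 dB

|j341 + 53| = √(341² + 53²) = 345.1
|(j341)² + 114(j341) + 41210| = |-75071 + j38874| = 8.454e+04
|L(j341)| = 1380 × 345.1 / 8.454e+04 = 5.6333
20 log₁₀(5.6333) = 15.02 dB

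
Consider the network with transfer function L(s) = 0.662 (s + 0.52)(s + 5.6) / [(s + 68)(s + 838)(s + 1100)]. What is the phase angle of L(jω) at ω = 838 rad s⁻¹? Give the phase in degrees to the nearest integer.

12°

∠(j838 + 0.52) = arctan(838/0.52) = 89.96°
∠(j838 + 5.6) = arctan(838/5.6) = 89.62°
∠(j838 + 68) = arctan(838/68) = 85.36°
∠(j838 + 838) = arctan(838/838) = 45.00°
∠(j838 + 1100) = arctan(838/1100) = 37.30°
∠L(j838) = 89.96° + 89.62° − (85.36° + 45.00° + 37.30°) = 11.92°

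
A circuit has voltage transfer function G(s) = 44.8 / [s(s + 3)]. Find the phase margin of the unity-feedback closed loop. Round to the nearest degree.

Gain crossover: |G(jω)| = 1 at ω ≈ 6.37 rad/s.
∠G(j6.37) = −90° − arctan(6.37/3) ≈ -154.77°
PM = 180° + (-154.77°) = 25.23°

25°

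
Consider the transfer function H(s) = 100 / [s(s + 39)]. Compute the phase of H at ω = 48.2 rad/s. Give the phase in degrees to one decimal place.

-141.0°

∠(j48.2 + 39) = arctan(48.2/39) = 51.02°
∠(j48.2) = 90.00°
∠H(j48.2) = − (51.02° + 90.00°) = -141.02°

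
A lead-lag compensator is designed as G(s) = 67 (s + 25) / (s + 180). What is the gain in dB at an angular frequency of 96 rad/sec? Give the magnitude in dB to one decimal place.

|j96 + 25| = √(96² + 25²) = 99.2
|j96 + 180| = √(96² + 180²) = 204
|G(j96)| = 67 × 99.2 / 204 = 32.581
20 log₁₀(32.581) = 30.26 dB

30.3 dB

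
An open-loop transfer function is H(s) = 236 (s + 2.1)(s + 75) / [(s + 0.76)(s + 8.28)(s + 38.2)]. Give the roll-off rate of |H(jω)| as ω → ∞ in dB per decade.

With 2 zeros and 3 poles, the high-frequency asymptotic slope is 20 × (2 − 3) = -20 dB/decade.

-20 dB/decade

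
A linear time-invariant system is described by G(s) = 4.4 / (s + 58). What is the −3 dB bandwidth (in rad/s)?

58 rad/s

For a single-pole low-pass, the −3 dB point is at the pole: ω = 58 rad/s.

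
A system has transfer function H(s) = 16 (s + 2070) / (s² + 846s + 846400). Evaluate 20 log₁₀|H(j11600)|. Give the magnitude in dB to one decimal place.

|j11600 + 2070| = √(11600² + 2070²) = 1.178e+04
|(j11600)² + 846(j11600) + 846400| = |-1.3371e+08 + j9.8136e+06| = 1.341e+08
|H(j11600)| = 16 × 1.178e+04 / 1.341e+08 = 0.0014062
20 log₁₀(0.0014062) = -57.04 dB

-57.0 dB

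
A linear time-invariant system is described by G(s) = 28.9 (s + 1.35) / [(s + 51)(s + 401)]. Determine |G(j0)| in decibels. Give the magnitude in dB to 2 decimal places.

-54.39 dB

G(0) = 28.9 × 1.35 / (51 × 401) = 0.0019077
20 log₁₀(0.0019077) = -54.390 dB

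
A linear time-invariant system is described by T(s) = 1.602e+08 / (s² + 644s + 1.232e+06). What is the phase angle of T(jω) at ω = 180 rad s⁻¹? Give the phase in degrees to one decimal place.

-5.5 deg

∠[(j180)² + 644(j180) + 1.232e+06] = ∠[1.1996e+06 + j1.1592e+05] = 5.52°
∠T(j180) = −5.52° = -5.52°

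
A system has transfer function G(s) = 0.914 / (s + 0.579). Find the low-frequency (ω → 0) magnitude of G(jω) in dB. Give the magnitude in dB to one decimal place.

G(0) = 0.914 / 0.579 = 1.5786
20 log₁₀(1.5786) = 3.97 dB

4.0 dB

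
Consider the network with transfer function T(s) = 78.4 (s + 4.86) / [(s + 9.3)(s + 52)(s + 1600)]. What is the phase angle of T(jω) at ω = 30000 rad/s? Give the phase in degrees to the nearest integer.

-177°

∠(j30000 + 4.86) = arctan(30000/4.86) = 89.99°
∠(j30000 + 9.3) = arctan(30000/9.3) = 89.98°
∠(j30000 + 52) = arctan(30000/52) = 89.90°
∠(j30000 + 1600) = arctan(30000/1600) = 86.95°
∠T(j30000) = 89.99° − (89.98° + 89.90° + 86.95°) = -176.84°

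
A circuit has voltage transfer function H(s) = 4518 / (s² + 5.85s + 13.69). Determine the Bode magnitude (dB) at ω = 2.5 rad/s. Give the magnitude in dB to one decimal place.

48.8 dB

|(j2.5)² + 5.85(j2.5) + 13.69| = |7.44 + j14.625| = 16.41
|H(j2.5)| = 4518 / 16.41 = 275.34
20 log₁₀(275.34) = 48.80 dB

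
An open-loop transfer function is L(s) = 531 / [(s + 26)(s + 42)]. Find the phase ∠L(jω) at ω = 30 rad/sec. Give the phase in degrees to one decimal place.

-84.6°

∠(j30 + 26) = arctan(30/26) = 49.09°
∠(j30 + 42) = arctan(30/42) = 35.54°
∠L(j30) = − (49.09° + 35.54°) = -84.62°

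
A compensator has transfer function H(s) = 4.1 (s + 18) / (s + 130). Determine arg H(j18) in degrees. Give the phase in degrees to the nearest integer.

37°

∠(j18 + 18) = arctan(18/18) = 45.00°
∠(j18 + 130) = arctan(18/130) = 7.88°
∠H(j18) = 45.00° − 7.88° = 37.12°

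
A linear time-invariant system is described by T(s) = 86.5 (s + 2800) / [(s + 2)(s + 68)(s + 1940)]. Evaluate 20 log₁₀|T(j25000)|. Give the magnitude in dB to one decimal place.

|j25000 + 2800| = √(25000² + 2800²) = 2.516e+04
|j25000 + 2| = √(25000² + 2²) = 2.5e+04
|j25000 + 68| = √(25000² + 68²) = 2.5e+04
|j25000 + 1940| = √(25000² + 1940²) = 2.508e+04
|T(j25000)| = 86.5 × 2.516e+04 / (2.5e+04 × 2.5e+04 × 2.508e+04) = 1.3885e-07
20 log₁₀(1.3885e-07) = -137.15 dB

-137.1 dB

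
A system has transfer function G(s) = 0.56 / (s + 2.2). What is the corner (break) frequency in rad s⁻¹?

2.2 rad s⁻¹

The single real pole at s = −2.2 gives a corner at ω = 2.2 rad s⁻¹.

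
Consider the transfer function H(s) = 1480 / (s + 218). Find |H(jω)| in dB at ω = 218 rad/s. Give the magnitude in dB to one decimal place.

|j218 + 218| = √(218² + 218²) = 308.3
|H(j218)| = 1480 / 308.3 = 4.8005
20 log₁₀(4.8005) = 13.63 dB

13.6 dB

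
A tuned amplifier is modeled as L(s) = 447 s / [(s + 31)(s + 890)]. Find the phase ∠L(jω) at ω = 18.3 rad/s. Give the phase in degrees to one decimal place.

58.3 deg

∠(j18.3) = 90.00°
∠(j18.3 + 31) = arctan(18.3/31) = 30.55°
∠(j18.3 + 890) = arctan(18.3/890) = 1.18°
∠L(j18.3) = 90.00° − (30.55° + 1.18°) = 58.27°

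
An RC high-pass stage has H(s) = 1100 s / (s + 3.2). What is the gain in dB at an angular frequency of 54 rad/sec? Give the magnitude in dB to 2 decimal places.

60.81 dB

|j54| = 54
|j54 + 3.2| = √(54² + 3.2²) = 54.09
|H(j54)| = 1100 × 54 / 54.09 = 1098.1
20 log₁₀(1098.1) = 60.813 dB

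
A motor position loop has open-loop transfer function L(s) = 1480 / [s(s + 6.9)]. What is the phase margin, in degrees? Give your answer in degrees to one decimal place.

10.2°

Gain crossover: |L(jω)| = 1 at ω ≈ 38.2 rad/s.
∠L(j38.2) = −90° − arctan(38.2/6.9) ≈ -169.75°
PM = 180° + (-169.75°) = 10.25°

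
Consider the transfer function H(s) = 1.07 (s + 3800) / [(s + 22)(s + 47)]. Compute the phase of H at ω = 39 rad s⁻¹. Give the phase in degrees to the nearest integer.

∠(j39 + 3800) = arctan(39/3800) = 0.59°
∠(j39 + 22) = arctan(39/22) = 60.57°
∠(j39 + 47) = arctan(39/47) = 39.69°
∠H(j39) = 0.59° − (60.57° + 39.69°) = -99.67°

-100°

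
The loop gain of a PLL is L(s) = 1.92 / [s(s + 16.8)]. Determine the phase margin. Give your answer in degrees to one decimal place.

Gain crossover: |L(jω)| = 1 at ω ≈ 0.114 rad/sec.
∠L(j0.114) = −90° − arctan(0.114/16.8) ≈ -90.39°
PM = 180° + (-90.39°) = 89.61°

89.6°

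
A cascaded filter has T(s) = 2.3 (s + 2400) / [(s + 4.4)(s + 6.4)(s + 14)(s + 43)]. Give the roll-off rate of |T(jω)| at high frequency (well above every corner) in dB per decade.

-60 dB/decade

With 1 zero and 4 poles, the high-frequency asymptotic slope is 20 × (1 − 4) = -60 dB/decade.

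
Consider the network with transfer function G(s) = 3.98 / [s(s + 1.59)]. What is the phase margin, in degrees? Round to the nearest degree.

43°

Gain crossover: |G(jω)| = 1 at ω ≈ 1.71 rad/sec.
∠G(j1.71) = −90° − arctan(1.71/1.59) ≈ -137.02°
PM = 180° + (-137.02°) = 42.98°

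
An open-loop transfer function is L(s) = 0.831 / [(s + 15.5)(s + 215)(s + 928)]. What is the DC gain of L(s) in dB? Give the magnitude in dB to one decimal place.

L(0) = 0.831 / (15.5 × 215 × 928) = 2.6871e-07
20 log₁₀(2.6871e-07) = -131.41 dB

-131.4 dB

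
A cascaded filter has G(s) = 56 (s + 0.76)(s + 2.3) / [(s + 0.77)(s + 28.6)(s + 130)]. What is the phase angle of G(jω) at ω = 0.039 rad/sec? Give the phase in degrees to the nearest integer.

1 deg

∠(j0.039 + 0.76) = arctan(0.039/0.76) = 2.94°
∠(j0.039 + 2.3) = arctan(0.039/2.3) = 0.97°
∠(j0.039 + 0.77) = arctan(0.039/0.77) = 2.90°
∠(j0.039 + 28.6) = arctan(0.039/28.6) = 0.08°
∠(j0.039 + 130) = arctan(0.039/130) = 0.02°
∠G(j0.039) = 2.94° + 0.97° − (2.90° + 0.08° + 0.02°) = 0.91°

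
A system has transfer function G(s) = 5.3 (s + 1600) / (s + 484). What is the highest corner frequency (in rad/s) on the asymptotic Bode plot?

1600 rad/s

Break frequencies occur at each pole and zero magnitude: 484 rad/s, 1600 rad/s.
The highest is 1600 rad/s.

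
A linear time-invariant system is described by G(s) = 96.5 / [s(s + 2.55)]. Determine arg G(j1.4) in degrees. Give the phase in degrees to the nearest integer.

∠(j1.4 + 2.55) = arctan(1.4/2.55) = 28.77°
∠(j1.4) = 90.00°
∠G(j1.4) = − (28.77° + 90.00°) = -118.77°

-119°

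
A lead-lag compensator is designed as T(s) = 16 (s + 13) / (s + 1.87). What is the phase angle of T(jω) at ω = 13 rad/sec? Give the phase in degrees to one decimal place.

-36.8°

∠(j13 + 13) = arctan(13/13) = 45.00°
∠(j13 + 1.87) = arctan(13/1.87) = 81.81°
∠T(j13) = 45.00° − 81.81° = -36.81°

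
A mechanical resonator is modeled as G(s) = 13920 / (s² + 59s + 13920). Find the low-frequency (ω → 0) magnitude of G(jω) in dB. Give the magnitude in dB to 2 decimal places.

G(0) = 13920 / 13920 = 1
20 log₁₀(1) = 0.000 dB

0.00 dB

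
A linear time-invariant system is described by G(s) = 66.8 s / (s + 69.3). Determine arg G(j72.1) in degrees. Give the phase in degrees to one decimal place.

∠(j72.1) = 90.00°
∠(j72.1 + 69.3) = arctan(72.1/69.3) = 46.13°
∠G(j72.1) = 90.00° − 46.13° = 43.87°

43.9°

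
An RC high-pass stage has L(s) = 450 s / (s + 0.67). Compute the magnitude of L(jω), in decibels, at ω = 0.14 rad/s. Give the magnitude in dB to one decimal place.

39.3 dB

|j0.14| = 0.14
|j0.14 + 0.67| = √(0.14² + 0.67²) = 0.6845
|L(j0.14)| = 450 × 0.14 / 0.6845 = 92.042
20 log₁₀(92.042) = 39.28 dB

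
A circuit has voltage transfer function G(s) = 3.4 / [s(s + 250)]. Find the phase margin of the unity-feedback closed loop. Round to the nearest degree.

90°

Gain crossover: |G(jω)| = 1 at ω ≈ 0.0136 rad/s.
∠G(j0.0136) = −90° − arctan(0.0136/250) ≈ -90.00°
PM = 180° + (-90.00°) = 90.00°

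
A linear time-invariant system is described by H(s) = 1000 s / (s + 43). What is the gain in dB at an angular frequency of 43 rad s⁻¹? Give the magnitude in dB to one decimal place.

57.0 dB

|j43| = 43
|j43 + 43| = √(43² + 43²) = 60.81
|H(j43)| = 1000 × 43 / 60.81 = 707.11
20 log₁₀(707.11) = 56.99 dB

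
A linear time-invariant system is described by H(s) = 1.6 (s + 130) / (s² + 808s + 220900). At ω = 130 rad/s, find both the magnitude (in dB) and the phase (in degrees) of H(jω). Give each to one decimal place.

|j130 + 130| = √(130² + 130²) = 183.8
|(j130)² + 808(j130) + 220900| = |2.04e+05 + j1.0504e+05| = 2.295e+05
|H(j130)| = 1.6 × 183.8 / 2.295e+05 = 0.001282
20 log₁₀(0.001282) = -57.84 dB
∠(j130 + 130) = arctan(130/130) = 45.00°
∠[(j130)² + 808(j130) + 220900] = ∠[2.04e+05 + j1.0504e+05] = 27.24°
∠H(j130) = 45.00° − 27.24° = 17.76°

|H| = -57.8 dB, ∠H = 17.8 deg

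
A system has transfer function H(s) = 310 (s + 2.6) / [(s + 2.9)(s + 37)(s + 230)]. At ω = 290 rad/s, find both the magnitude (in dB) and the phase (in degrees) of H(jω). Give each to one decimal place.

|j290 + 2.6| = √(290² + 2.6²) = 290
|j290 + 2.9| = √(290² + 2.9²) = 290
|j290 + 37| = √(290² + 37²) = 292.4
|j290 + 230| = √(290² + 230²) = 370.1
|H(j290)| = 310 × 290 / (290 × 292.4 × 370.1) = 0.0028648
20 log₁₀(0.0028648) = -50.86 dB
∠(j290 + 2.6) = arctan(290/2.6) = 89.49°
∠(j290 + 2.9) = arctan(290/2.9) = 89.43°
∠(j290 + 37) = arctan(290/37) = 82.73°
∠(j290 + 230) = arctan(290/230) = 51.58°
∠H(j290) = 89.49° − (89.43° + 82.73° + 51.58°) = -134.25°

|H| = -50.9 dB, ∠H = -134.3°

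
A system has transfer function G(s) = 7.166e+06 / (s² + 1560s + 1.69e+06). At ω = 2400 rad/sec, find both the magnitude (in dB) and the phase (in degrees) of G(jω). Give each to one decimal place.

|G| = 2.3 dB, ∠G = -137.4°

|(j2400)² + 1560(j2400) + 1.69e+06| = |-4.07e+06 + j3.744e+06| = 5.53e+06
|G(j2400)| = 7.166e+06 / 5.53e+06 = 1.2958
20 log₁₀(1.2958) = 2.25 dB
∠[(j2400)² + 1560(j2400) + 1.69e+06] = ∠[-4.07e+06 + j3.744e+06] = 137.39°
∠G(j2400) = −137.39° = -137.39°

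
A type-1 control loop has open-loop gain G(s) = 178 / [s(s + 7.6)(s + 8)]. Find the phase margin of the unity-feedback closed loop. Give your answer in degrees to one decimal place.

Gain crossover: |G(jω)| = 1 at ω ≈ 2.63 rad/sec.
∠G(j2.63) = −90° − arctan(2.63/7.6) − arctan(2.63/8) ≈ -127.27°
PM = 180° + (-127.27°) = 52.73°

52.7°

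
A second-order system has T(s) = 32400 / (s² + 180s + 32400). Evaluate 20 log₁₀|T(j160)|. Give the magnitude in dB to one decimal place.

0.8 dB

|(j160)² + 180(j160) + 32400| = |6800 + j28800| = 2.959e+04
|T(j160)| = 32400 / 2.959e+04 = 1.0949
20 log₁₀(1.0949) = 0.79 dB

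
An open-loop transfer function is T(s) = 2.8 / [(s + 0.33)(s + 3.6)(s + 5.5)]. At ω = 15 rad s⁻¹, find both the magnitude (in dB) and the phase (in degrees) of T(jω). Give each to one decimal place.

|j15 + 0.33| = √(15² + 0.33²) = 15
|j15 + 3.6| = √(15² + 3.6²) = 15.43
|j15 + 5.5| = √(15² + 5.5²) = 15.98
|T(j15)| = 2.8 / (15 × 15.43 × 15.98) = 0.00075723
20 log₁₀(0.00075723) = -62.42 dB
∠(j15 + 0.33) = arctan(15/0.33) = 88.74°
∠(j15 + 3.6) = arctan(15/3.6) = 76.50°
∠(j15 + 5.5) = arctan(15/5.5) = 69.86°
∠T(j15) = − (88.74° + 76.50° + 69.86°) = -235.11°

|T| = -62.4 dB, ∠T = -235.1 deg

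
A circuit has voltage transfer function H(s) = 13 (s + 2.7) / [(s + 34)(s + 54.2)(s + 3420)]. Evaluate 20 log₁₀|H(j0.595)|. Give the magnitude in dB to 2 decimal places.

|j0.595 + 2.7| = √(0.595² + 2.7²) = 2.765
|j0.595 + 34| = √(0.595² + 34²) = 34.01
|j0.595 + 54.2| = √(0.595² + 54.2²) = 54.2
|j0.595 + 3420| = √(0.595² + 3420²) = 3420
|H(j0.595)| = 13 × 2.765 / (34.01 × 54.2 × 3420) = 5.7017e-06
20 log₁₀(5.7017e-06) = -104.880 dB

-104.88 dB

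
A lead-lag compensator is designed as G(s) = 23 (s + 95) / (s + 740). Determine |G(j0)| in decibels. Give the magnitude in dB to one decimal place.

9.4 dB

G(0) = 23 × 95 / 740 = 2.9527
20 log₁₀(2.9527) = 9.40 dB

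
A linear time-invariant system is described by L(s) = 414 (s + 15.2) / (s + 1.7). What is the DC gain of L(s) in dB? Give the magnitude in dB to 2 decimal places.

L(0) = 414 × 15.2 / 1.7 = 3701.6
20 log₁₀(3701.6) = 71.368 dB

71.37 dB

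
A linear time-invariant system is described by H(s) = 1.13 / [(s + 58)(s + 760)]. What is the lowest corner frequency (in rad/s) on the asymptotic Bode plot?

58 rad/s

Break frequencies occur at each pole and zero magnitude: 58 rad/s, 760 rad/s.
The lowest is 58 rad/s.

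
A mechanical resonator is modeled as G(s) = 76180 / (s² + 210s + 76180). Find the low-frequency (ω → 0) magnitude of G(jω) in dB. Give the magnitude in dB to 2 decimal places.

G(0) = 76180 / 76180 = 1
20 log₁₀(1) = 0.000 dB

0.00 dB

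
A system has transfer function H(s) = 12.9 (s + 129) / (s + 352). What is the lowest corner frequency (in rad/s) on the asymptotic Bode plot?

129 rad/s

Break frequencies occur at each pole and zero magnitude: 129 rad/s, 352 rad/s.
The lowest is 129 rad/s.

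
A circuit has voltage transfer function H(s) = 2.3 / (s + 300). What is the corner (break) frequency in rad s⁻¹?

The single real pole at s = −300 gives a corner at ω = 300 rad s⁻¹.

300 rad s⁻¹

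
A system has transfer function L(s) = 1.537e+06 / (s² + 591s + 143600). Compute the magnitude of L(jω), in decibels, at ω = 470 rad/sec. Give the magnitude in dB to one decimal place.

|(j470)² + 591(j470) + 143600| = |-77300 + j2.7777e+05| = 2.883e+05
|L(j470)| = 1.537e+06 / 2.883e+05 = 5.3308
20 log₁₀(5.3308) = 14.54 dB

14.5 dB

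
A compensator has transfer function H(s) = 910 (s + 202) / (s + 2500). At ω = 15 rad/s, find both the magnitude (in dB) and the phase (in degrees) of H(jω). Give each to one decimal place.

|H| = 37.4 dB, ∠H = 3.9°

|j15 + 202| = √(15² + 202²) = 202.6
|j15 + 2500| = √(15² + 2500²) = 2500
|H(j15)| = 910 × 202.6 / 2500 = 73.729
20 log₁₀(73.729) = 37.35 dB
∠(j15 + 202) = arctan(15/202) = 4.25°
∠(j15 + 2500) = arctan(15/2500) = 0.34°
∠H(j15) = 4.25° − 0.34° = 3.90°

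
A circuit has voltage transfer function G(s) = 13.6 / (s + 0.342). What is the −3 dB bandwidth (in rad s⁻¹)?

For a single-pole low-pass, the −3 dB point is at the pole: ω = 0.342 rad s⁻¹.

0.342 rad s⁻¹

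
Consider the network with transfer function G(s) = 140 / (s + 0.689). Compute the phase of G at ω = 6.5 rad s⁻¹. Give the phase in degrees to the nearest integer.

-84°

∠(j6.5 + 0.689) = arctan(6.5/0.689) = 83.95°
∠G(j6.5) = −83.95° = -83.95°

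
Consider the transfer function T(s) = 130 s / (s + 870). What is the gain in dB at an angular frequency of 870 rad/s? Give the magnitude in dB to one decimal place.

|j870| = 870
|j870 + 870| = √(870² + 870²) = 1230
|T(j870)| = 130 × 870 / 1230 = 91.924
20 log₁₀(91.924) = 39.27 dB

39.3 dB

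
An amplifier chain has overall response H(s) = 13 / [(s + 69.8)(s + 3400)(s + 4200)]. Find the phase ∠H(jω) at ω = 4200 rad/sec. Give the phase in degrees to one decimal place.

-185.1 deg

∠(j4200 + 69.8) = arctan(4200/69.8) = 89.05°
∠(j4200 + 3400) = arctan(4200/3400) = 51.01°
∠(j4200 + 4200) = arctan(4200/4200) = 45.00°
∠H(j4200) = − (89.05° + 51.01° + 45.00°) = -185.06°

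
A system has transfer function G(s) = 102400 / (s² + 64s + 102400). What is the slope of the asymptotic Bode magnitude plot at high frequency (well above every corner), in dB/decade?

With 0 zeros and 2 poles, the high-frequency asymptotic slope is 20 × (0 − 2) = -40 dB/decade.

-40 dB/decade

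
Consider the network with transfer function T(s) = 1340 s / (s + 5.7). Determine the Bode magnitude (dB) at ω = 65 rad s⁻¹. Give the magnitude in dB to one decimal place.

62.5 dB

|j65| = 65
|j65 + 5.7| = √(65² + 5.7²) = 65.25
|T(j65)| = 1340 × 65 / 65.25 = 1334.9
20 log₁₀(1334.9) = 62.51 dB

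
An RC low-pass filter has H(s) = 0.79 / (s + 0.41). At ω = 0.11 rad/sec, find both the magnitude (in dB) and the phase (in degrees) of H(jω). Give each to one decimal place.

|j0.11 + 0.41| = √(0.11² + 0.41²) = 0.4245
|H(j0.11)| = 0.79 / 0.4245 = 1.861
20 log₁₀(1.861) = 5.39 dB
∠(j0.11 + 0.41) = arctan(0.11/0.41) = 15.02°
∠H(j0.11) = −15.02° = -15.02°

|H| = 5.4 dB, ∠H = -15.0°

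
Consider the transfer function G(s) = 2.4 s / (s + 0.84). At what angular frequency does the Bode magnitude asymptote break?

0.84 rad/s

The single real pole at s = −0.84 gives a corner at ω = 0.84 rad/s.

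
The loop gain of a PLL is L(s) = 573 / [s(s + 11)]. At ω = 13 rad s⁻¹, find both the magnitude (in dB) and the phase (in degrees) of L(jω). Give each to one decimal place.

|L| = 8.3 dB, ∠L = -139.8 deg

|j13 + 11| = √(13² + 11²) = 17.03
|j13| = 13
|L(j13)| = 573 / (17.03 × 13) = 2.5883
20 log₁₀(2.5883) = 8.26 dB
∠(j13 + 11) = arctan(13/11) = 49.76°
∠(j13) = 90.00°
∠L(j13) = − (49.76° + 90.00°) = -139.76°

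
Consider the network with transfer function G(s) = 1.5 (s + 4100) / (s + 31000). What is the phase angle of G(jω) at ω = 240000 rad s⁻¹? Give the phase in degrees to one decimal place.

6.4°

∠(j240000 + 4100) = arctan(240000/4100) = 89.02°
∠(j240000 + 31000) = arctan(240000/31000) = 82.64°
∠G(j240000) = 89.02° − 82.64° = 6.38°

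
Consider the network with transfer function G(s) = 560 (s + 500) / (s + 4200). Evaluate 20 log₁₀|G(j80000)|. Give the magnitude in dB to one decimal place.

55.0 dB

|j80000 + 500| = √(80000² + 500²) = 8e+04
|j80000 + 4200| = √(80000² + 4200²) = 8.011e+04
|G(j80000)| = 560 × 8e+04 / 8.011e+04 = 559.24
20 log₁₀(559.24) = 54.95 dB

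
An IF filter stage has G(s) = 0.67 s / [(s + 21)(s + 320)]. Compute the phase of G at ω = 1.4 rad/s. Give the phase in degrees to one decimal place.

∠(j1.4) = 90.00°
∠(j1.4 + 21) = arctan(1.4/21) = 3.81°
∠(j1.4 + 320) = arctan(1.4/320) = 0.25°
∠G(j1.4) = 90.00° − (3.81° + 0.25°) = 85.94°

85.9°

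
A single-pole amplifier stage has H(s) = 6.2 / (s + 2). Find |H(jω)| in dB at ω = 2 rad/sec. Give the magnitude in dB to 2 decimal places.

6.82 dB

|j2 + 2| = √(2² + 2²) = 2.828
|H(j2)| = 6.2 / 2.828 = 2.192
20 log₁₀(2.192) = 6.817 dB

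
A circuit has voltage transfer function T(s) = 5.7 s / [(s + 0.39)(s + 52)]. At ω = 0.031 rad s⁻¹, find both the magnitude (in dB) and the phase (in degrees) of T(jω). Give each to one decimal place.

|T| = -41.2 dB, ∠T = 85.4 deg

|j0.031| = 0.031
|j0.031 + 0.39| = √(0.031² + 0.39²) = 0.3912
|j0.031 + 52| = √(0.031² + 52²) = 52
|T(j0.031)| = 5.7 × 0.031 / (0.3912 × 52) = 0.0086856
20 log₁₀(0.0086856) = -41.22 dB
∠(j0.031) = 90.00°
∠(j0.031 + 0.39) = arctan(0.031/0.39) = 4.54°
∠(j0.031 + 52) = arctan(0.031/52) = 0.03°
∠T(j0.031) = 90.00° − (4.54° + 0.03°) = 85.42°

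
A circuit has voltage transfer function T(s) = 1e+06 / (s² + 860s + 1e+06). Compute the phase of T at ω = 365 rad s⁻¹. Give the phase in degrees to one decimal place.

∠[(j365)² + 860(j365) + 1e+06] = ∠[8.6678e+05 + j3.139e+05] = 19.91°
∠T(j365) = −19.91° = -19.91°

-19.9°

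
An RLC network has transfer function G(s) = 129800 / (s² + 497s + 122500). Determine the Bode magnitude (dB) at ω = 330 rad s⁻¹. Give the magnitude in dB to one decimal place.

-2.1 dB

|(j330)² + 497(j330) + 122500| = |13600 + j1.6401e+05| = 1.646e+05
|G(j330)| = 129800 / 1.646e+05 = 0.78871
20 log₁₀(0.78871) = -2.06 dB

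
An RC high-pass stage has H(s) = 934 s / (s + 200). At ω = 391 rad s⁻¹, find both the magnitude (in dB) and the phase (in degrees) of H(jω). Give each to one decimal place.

|H| = 58.4 dB, ∠H = 27.1°

|j391| = 391
|j391 + 200| = √(391² + 200²) = 439.2
|H(j391)| = 934 × 391 / 439.2 = 831.53
20 log₁₀(831.53) = 58.40 dB
∠(j391) = 90.00°
∠(j391 + 200) = arctan(391/200) = 62.91°
∠H(j391) = 90.00° − 62.91° = 27.09°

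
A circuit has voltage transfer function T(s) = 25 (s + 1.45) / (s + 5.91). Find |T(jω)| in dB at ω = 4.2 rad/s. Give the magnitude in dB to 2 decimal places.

|j4.2 + 1.45| = √(4.2² + 1.45²) = 4.443
|j4.2 + 5.91| = √(4.2² + 5.91²) = 7.25
|T(j4.2)| = 25 × 4.443 / 7.25 = 15.321
20 log₁₀(15.321) = 23.706 dB

23.71 dB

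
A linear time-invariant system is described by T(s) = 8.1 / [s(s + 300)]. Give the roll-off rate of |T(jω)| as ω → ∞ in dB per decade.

With 0 zeros and 2 poles, the high-frequency asymptotic slope is 20 × (0 − 2) = -40 dB/decade.

-40 dB/decade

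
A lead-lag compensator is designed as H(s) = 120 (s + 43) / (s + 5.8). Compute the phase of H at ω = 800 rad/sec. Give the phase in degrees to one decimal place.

-2.7°

∠(j800 + 43) = arctan(800/43) = 86.92°
∠(j800 + 5.8) = arctan(800/5.8) = 89.58°
∠H(j800) = 86.92° − 89.58° = -2.66°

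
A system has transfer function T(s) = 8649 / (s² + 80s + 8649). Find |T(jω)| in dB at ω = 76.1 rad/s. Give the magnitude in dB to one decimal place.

2.2 dB

|(j76.1)² + 80(j76.1) + 8649| = |2857.8 + j6088| = 6725
|T(j76.1)| = 8649 / 6725 = 1.286
20 log₁₀(1.286) = 2.18 dB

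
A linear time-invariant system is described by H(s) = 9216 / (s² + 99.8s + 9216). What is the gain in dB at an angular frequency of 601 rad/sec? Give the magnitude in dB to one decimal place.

-31.8 dB

|(j601)² + 99.8(j601) + 9216| = |-3.5198e+05 + j59980| = 3.571e+05
|H(j601)| = 9216 / 3.571e+05 = 0.025811
20 log₁₀(0.025811) = -31.76 dB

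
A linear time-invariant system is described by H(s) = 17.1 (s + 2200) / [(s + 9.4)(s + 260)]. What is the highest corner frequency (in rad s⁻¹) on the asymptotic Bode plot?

2200 rad s⁻¹

Break frequencies occur at each pole and zero magnitude: 9.4 rad s⁻¹, 260 rad s⁻¹, 2200 rad s⁻¹.
The highest is 2200 rad s⁻¹.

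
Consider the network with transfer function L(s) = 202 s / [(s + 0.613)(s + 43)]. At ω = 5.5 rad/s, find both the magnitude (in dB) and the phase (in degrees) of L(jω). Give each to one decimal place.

|j5.5| = 5.5
|j5.5 + 0.613| = √(5.5² + 0.613²) = 5.534
|j5.5 + 43| = √(5.5² + 43²) = 43.35
|L(j5.5)| = 202 × 5.5 / (5.534 × 43.35) = 4.631
20 log₁₀(4.631) = 13.31 dB
∠(j5.5) = 90.00°
∠(j5.5 + 0.613) = arctan(5.5/0.613) = 83.64°
∠(j5.5 + 43) = arctan(5.5/43) = 7.29°
∠L(j5.5) = 90.00° − (83.64° + 7.29°) = -0.93°

|L| = 13.3 dB, ∠L = -0.9°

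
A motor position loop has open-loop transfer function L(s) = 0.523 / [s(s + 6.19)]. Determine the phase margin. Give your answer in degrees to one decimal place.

89.2°

Gain crossover: |L(jω)| = 1 at ω ≈ 0.0845 rad/s.
∠L(j0.0845) = −90° − arctan(0.0845/6.19) ≈ -90.78°
PM = 180° + (-90.78°) = 89.22°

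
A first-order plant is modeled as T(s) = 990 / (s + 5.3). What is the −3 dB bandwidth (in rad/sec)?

For a single-pole low-pass, the −3 dB point is at the pole: ω = 5.3 rad/sec.

5.3 rad/sec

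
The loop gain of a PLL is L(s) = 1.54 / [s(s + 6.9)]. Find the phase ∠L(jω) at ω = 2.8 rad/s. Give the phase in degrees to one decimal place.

-112.1 deg

∠(j2.8 + 6.9) = arctan(2.8/6.9) = 22.09°
∠(j2.8) = 90.00°
∠L(j2.8) = − (22.09° + 90.00°) = -112.09°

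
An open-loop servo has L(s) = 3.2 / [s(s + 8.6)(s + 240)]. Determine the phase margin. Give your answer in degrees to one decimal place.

Gain crossover: |L(jω)| = 1 at ω ≈ 0.00155 rad s⁻¹.
∠L(j0.00155) = −90° − arctan(0.00155/8.6) − arctan(0.00155/240) ≈ -90.01°
PM = 180° + (-90.01°) = 89.99°

90.0°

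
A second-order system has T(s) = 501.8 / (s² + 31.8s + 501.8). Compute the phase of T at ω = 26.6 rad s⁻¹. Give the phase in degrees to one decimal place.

-103.7°

∠[(j26.6)² + 31.8(j26.6) + 501.8] = ∠[-205.76 + j845.88] = 103.67°
∠T(j26.6) = −103.67° = -103.67°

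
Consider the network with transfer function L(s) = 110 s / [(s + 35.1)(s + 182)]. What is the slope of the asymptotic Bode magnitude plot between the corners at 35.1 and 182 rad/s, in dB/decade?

0 dB/decade

In this band the factors already past their corner are: 1 differentiator zero, pole at 35.1; net slope = 0 dB/decade.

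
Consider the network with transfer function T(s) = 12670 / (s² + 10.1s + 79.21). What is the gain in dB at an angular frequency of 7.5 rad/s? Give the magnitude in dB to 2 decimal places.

|(j7.5)² + 10.1(j7.5) + 79.21| = |22.96 + j75.75| = 79.15
|T(j7.5)| = 12670 / 79.15 = 160.07
20 log₁₀(160.07) = 44.086 dB

44.09 dB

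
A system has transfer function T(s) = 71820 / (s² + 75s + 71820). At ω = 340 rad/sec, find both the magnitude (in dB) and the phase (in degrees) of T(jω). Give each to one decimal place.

|T| = 3.0 dB, ∠T = -149.8°

|(j340)² + 75(j340) + 71820| = |-43780 + j25500| = 5.066e+04
|T(j340)| = 71820 / 5.066e+04 = 1.4175
20 log₁₀(1.4175) = 3.03 dB
∠[(j340)² + 75(j340) + 71820] = ∠[-43780 + j25500] = 149.78°
∠T(j340) = −149.78° = -149.78°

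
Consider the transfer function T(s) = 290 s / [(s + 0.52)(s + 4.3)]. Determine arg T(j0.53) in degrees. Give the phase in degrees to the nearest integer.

∠(j0.53) = 90.00°
∠(j0.53 + 0.52) = arctan(0.53/0.52) = 45.55°
∠(j0.53 + 4.3) = arctan(0.53/4.3) = 7.03°
∠T(j0.53) = 90.00° − (45.55° + 7.03°) = 37.43°

37 deg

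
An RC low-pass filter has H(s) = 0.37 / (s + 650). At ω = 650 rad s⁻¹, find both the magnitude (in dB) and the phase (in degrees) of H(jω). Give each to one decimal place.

|j650 + 650| = √(650² + 650²) = 919.2
|H(j650)| = 0.37 / 919.2 = 0.00040251
20 log₁₀(0.00040251) = -67.90 dB
∠(j650 + 650) = arctan(650/650) = 45.00°
∠H(j650) = −45.00° = -45.00°

|H| = -67.9 dB, ∠H = -45.0°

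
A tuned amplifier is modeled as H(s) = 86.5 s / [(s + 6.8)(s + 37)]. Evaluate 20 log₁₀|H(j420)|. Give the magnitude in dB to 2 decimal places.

|j420| = 420
|j420 + 6.8| = √(420² + 6.8²) = 420.1
|j420 + 37| = √(420² + 37²) = 421.6
|H(j420)| = 86.5 × 420 / (420.1 × 421.6) = 0.20513
20 log₁₀(0.20513) = -13.759 dB

-13.76 dB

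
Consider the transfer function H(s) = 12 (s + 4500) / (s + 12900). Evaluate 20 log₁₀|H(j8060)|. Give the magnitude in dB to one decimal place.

|j8060 + 4500| = √(8060² + 4500²) = 9231
|j8060 + 12900| = √(8060² + 12900²) = 1.521e+04
|H(j8060)| = 12 × 9231 / 1.521e+04 = 7.2825
20 log₁₀(7.2825) = 17.25 dB

17.2 dB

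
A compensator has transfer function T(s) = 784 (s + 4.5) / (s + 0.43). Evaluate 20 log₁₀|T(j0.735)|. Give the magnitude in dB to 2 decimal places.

72.46 dB

|j0.735 + 4.5| = √(0.735² + 4.5²) = 4.56
|j0.735 + 0.43| = √(0.735² + 0.43²) = 0.8515
|T(j0.735)| = 784 × 4.56 / 0.8515 = 4198
20 log₁₀(4198) = 72.461 dB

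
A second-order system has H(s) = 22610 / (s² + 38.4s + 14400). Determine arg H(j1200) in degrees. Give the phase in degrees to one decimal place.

-178.1 deg

∠[(j1200)² + 38.4(j1200) + 14400] = ∠[-1.4256e+06 + j46080] = 178.15°
∠H(j1200) = −178.15° = -178.15°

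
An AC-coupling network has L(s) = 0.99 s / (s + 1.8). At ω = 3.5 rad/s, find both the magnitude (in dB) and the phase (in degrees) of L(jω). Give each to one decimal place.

|L| = -1.1 dB, ∠L = 27.2°

|j3.5| = 3.5
|j3.5 + 1.8| = √(3.5² + 1.8²) = 3.936
|L(j3.5)| = 0.99 × 3.5 / 3.936 = 0.88039
20 log₁₀(0.88039) = -1.11 dB
∠(j3.5) = 90.00°
∠(j3.5 + 1.8) = arctan(3.5/1.8) = 62.78°
∠L(j3.5) = 90.00° − 62.78° = 27.22°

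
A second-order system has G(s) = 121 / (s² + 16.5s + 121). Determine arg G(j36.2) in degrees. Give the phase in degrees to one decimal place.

-153.3°

∠[(j36.2)² + 16.5(j36.2) + 121] = ∠[-1189.4 + j597.3] = 153.34°
∠G(j36.2) = −153.34° = -153.34°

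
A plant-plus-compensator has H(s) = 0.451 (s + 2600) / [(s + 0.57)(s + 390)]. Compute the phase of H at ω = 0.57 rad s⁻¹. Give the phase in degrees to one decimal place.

-45.1°

∠(j0.57 + 2600) = arctan(0.57/2600) = 0.01°
∠(j0.57 + 0.57) = arctan(0.57/0.57) = 45.00°
∠(j0.57 + 390) = arctan(0.57/390) = 0.08°
∠H(j0.57) = 0.01° − (45.00° + 0.08°) = -45.07°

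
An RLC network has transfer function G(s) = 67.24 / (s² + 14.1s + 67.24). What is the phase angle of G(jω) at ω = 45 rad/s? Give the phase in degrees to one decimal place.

∠[(j45)² + 14.1(j45) + 67.24] = ∠[-1957.8 + j634.5] = 162.04°
∠G(j45) = −162.04° = -162.04°

-162.0°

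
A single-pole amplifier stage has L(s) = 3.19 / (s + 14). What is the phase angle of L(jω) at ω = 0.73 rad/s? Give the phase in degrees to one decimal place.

-3.0°

∠(j0.73 + 14) = arctan(0.73/14) = 2.98°
∠L(j0.73) = −2.98° = -2.98°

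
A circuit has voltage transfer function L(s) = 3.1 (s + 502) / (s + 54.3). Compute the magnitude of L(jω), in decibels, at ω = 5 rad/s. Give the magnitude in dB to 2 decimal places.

29.11 dB

|j5 + 502| = √(5² + 502²) = 502
|j5 + 54.3| = √(5² + 54.3²) = 54.53
|L(j5)| = 3.1 × 502 / 54.53 = 28.54
20 log₁₀(28.54) = 29.109 dB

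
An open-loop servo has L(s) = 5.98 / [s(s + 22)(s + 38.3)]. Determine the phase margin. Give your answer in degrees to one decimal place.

Gain crossover: |L(jω)| = 1 at ω ≈ 0.0071 rad s⁻¹.
∠L(j0.0071) = −90° − arctan(0.0071/22) − arctan(0.0071/38.3) ≈ -90.03°
PM = 180° + (-90.03°) = 89.97°

90.0°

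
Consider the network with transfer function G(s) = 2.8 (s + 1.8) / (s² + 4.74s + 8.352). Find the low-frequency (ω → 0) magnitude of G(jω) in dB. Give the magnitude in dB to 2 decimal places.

-4.39 dB

G(0) = 2.8 × 1.8 / 8.352 = 0.60345
20 log₁₀(0.60345) = -4.387 dB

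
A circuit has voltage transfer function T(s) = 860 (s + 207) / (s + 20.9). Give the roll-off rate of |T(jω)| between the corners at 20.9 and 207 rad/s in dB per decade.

-20 dB/decade

In this band the factors already past their corner are: pole at 20.9; net slope = -20 dB/decade.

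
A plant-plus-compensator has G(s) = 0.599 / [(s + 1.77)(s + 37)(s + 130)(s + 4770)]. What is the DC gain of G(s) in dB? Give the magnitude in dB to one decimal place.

-156.6 dB

G(0) = 0.599 / (1.77 × 37 × 130 × 4770) = 1.475e-08
20 log₁₀(1.475e-08) = -156.62 dB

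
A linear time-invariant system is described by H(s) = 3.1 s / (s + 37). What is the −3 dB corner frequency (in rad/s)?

37 rad/s

For a single-pole high-pass, the −3 dB point is at the pole: ω = 37 rad/s.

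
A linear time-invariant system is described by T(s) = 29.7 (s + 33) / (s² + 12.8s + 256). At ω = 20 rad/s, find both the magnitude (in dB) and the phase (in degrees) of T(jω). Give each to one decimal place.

|T| = 11.8 dB, ∠T = -88.1 deg

|j20 + 33| = √(20² + 33²) = 38.59
|(j20)² + 12.8(j20) + 256| = |-144 + j256| = 293.7
|T(j20)| = 29.7 × 38.59 / 293.7 = 3.9018
20 log₁₀(3.9018) = 11.83 dB
∠(j20 + 33) = arctan(20/33) = 31.22°
∠[(j20)² + 12.8(j20) + 256] = ∠[-144 + j256] = 119.36°
∠T(j20) = 31.22° − 119.36° = -88.14°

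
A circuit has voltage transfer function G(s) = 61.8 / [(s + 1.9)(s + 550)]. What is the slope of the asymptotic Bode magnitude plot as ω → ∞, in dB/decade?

-40 dB/decade

With 0 zeros and 2 poles, the high-frequency asymptotic slope is 20 × (0 − 2) = -40 dB/decade.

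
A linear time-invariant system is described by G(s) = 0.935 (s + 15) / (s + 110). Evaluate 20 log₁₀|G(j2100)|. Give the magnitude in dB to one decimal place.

-0.6 dB

|j2100 + 15| = √(2100² + 15²) = 2100
|j2100 + 110| = √(2100² + 110²) = 2103
|G(j2100)| = 0.935 × 2100 / 2103 = 0.93374
20 log₁₀(0.93374) = -0.60 dB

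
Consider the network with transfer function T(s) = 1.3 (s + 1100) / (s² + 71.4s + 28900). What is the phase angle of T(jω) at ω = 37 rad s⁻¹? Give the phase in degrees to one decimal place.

∠(j37 + 1100) = arctan(37/1100) = 1.93°
∠[(j37)² + 71.4(j37) + 28900] = ∠[27531 + j2641.8] = 5.48°
∠T(j37) = 1.93° − 5.48° = -3.55°

-3.6°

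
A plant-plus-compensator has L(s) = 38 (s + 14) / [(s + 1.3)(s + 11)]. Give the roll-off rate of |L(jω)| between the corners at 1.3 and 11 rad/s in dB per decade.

In this band the factors already past their corner are: pole at 1.3; net slope = -20 dB/decade.

-20 dB/decade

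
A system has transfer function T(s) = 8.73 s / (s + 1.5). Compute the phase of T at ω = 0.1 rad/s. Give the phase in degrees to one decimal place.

86.2°

∠(j0.1) = 90.00°
∠(j0.1 + 1.5) = arctan(0.1/1.5) = 3.81°
∠T(j0.1) = 90.00° − 3.81° = 86.19°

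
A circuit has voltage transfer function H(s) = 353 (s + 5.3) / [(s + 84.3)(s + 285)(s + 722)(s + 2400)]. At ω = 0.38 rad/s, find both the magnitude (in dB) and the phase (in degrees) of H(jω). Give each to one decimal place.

|H| = -146.9 dB, ∠H = 3.7°

|j0.38 + 5.3| = √(0.38² + 5.3²) = 5.314
|j0.38 + 84.3| = √(0.38² + 84.3²) = 84.3
|j0.38 + 285| = √(0.38² + 285²) = 285
|j0.38 + 722| = √(0.38² + 722²) = 722
|j0.38 + 2400| = √(0.38² + 2400²) = 2400
|H(j0.38)| = 353 × 5.314 / (84.3 × 285 × 722 × 2400) = 4.5055e-08
20 log₁₀(4.5055e-08) = -146.93 dB
∠(j0.38 + 5.3) = arctan(0.38/5.3) = 4.10°
∠(j0.38 + 84.3) = arctan(0.38/84.3) = 0.26°
∠(j0.38 + 285) = arctan(0.38/285) = 0.08°
∠(j0.38 + 722) = arctan(0.38/722) = 0.03°
∠(j0.38 + 2400) = arctan(0.38/2400) = 0.01°
∠H(j0.38) = 4.10° − (0.26° + 0.08° + 0.03° + 0.01°) = 3.73°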